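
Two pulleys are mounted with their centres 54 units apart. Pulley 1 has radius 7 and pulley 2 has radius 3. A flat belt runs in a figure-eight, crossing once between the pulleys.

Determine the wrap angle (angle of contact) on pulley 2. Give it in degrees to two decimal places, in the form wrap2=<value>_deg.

crossed belt: β = asin((r1+r2)/C) = asin(10/54) = 10.6719°
wrap1 = wrap2 = π + 2β = 201.3439°

wrap2=201.34_deg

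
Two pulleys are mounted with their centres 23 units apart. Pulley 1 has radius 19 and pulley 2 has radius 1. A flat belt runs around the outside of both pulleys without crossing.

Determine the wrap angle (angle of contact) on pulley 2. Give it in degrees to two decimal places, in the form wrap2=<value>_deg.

open belt: β = asin((r2−r1)/C) = asin(-18/23) = -51.5000°
wrap1 = π − 2β = 283.0001°
wrap2 = π + 2β = 76.9999°

wrap2=77.00_deg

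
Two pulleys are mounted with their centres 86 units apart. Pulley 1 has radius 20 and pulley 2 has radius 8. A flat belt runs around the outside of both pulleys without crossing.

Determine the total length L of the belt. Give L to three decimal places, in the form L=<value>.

L=261.642

open belt: β = asin((r2−r1)/C) = asin(-12/86) = -8.0209°
wrap1 = π − 2β = 196.0419°
wrap2 = π + 2β = 163.9581°
tangent length = C·cosβ = 85.1587
L = r1·wrap1 + r2·wrap2 + 2·C·cosβ = 20·3.4216 + 8·2.8616 + 2·85.1587 = 261.6417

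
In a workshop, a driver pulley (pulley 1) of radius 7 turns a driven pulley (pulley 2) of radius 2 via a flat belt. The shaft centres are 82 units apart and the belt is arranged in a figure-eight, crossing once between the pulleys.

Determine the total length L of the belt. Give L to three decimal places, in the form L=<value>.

crossed belt: β = asin((r1+r2)/C) = asin(9/82) = 6.3013°
wrap1 = wrap2 = π + 2β = 192.6025°
tangent length = C·cosβ = 81.5046
L = (r1+r2)·wrap + 2·C·cosβ = 9·3.3615 + 2·81.5046 = 193.2631

L=193.263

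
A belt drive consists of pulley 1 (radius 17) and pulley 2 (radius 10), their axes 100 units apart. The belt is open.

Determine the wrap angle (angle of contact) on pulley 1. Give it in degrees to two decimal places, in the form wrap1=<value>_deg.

open belt: β = asin((r2−r1)/C) = asin(-7/100) = -4.0140°
wrap1 = π − 2β = 188.0280°
wrap2 = π + 2β = 171.9720°

wrap1=188.03_deg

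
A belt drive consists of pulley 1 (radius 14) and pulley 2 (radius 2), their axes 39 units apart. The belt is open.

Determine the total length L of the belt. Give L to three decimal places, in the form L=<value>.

open belt: β = asin((r2−r1)/C) = asin(-12/39) = -17.9202°
wrap1 = π − 2β = 215.8404°
wrap2 = π + 2β = 144.1596°
tangent length = C·cosβ = 37.1080
L = r1·wrap1 + r2·wrap2 + 2·C·cosβ = 14·3.7671 + 2·2.5161 + 2·37.1080 = 131.9878

L=131.988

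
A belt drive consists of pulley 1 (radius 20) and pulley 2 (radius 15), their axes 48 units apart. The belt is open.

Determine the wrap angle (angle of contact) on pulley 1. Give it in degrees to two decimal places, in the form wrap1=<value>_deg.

wrap1=191.96_deg

open belt: β = asin((r2−r1)/C) = asin(-5/48) = -5.9792°
wrap1 = π − 2β = 191.9583°
wrap2 = π + 2β = 168.0417°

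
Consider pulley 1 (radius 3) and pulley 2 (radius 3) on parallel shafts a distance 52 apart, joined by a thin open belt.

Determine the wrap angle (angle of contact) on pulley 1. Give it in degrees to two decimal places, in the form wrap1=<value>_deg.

wrap1=180.00_deg

open belt: β = asin((r2−r1)/C) = asin(0/52) = 0.0000°
wrap1 = π − 2β = 180.0000°
wrap2 = π + 2β = 180.0000°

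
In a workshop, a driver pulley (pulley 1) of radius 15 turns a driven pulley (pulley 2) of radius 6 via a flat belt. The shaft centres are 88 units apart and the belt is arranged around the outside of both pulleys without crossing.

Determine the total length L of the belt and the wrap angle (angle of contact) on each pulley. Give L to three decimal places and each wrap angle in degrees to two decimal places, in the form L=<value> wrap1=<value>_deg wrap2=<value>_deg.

L=242.895 wrap1=191.74_deg wrap2=168.26_deg

open belt: β = asin((r2−r1)/C) = asin(-9/88) = -5.8701°
wrap1 = π − 2β = 191.7401°
wrap2 = π + 2β = 168.2599°
tangent length = C·cosβ = 87.5386
L = r1·wrap1 + r2·wrap2 + 2·C·cosβ = 15·3.3465 + 6·2.9367 + 2·87.5386 = 242.8947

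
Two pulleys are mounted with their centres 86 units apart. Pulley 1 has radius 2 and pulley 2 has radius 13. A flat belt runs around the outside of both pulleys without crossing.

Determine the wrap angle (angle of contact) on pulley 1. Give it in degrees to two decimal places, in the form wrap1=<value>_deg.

wrap1=165.30_deg

open belt: β = asin((r2−r1)/C) = asin(11/86) = 7.3487°
wrap1 = π − 2β = 165.3027°
wrap2 = π + 2β = 194.6973°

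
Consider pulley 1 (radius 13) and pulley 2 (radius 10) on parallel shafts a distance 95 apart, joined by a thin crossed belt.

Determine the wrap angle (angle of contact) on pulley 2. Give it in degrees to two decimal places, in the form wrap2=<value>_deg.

crossed belt: β = asin((r1+r2)/C) = asin(23/95) = 14.0108°
wrap1 = wrap2 = π + 2β = 208.0217°

wrap2=208.02_deg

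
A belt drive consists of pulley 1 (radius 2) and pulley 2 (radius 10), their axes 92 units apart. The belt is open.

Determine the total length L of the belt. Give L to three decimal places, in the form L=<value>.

open belt: β = asin((r2−r1)/C) = asin(8/92) = 4.9885°
wrap1 = π − 2β = 170.0229°
wrap2 = π + 2β = 189.9771°
tangent length = C·cosβ = 91.6515
L = r1·wrap1 + r2·wrap2 + 2·C·cosβ = 2·2.9675 + 10·3.3157 + 2·91.6515 = 222.3952

L=222.395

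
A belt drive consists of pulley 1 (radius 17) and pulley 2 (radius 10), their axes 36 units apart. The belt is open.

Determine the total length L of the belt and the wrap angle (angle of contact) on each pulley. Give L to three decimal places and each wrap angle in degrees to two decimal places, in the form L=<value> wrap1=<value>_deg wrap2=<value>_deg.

L=158.188 wrap1=202.42_deg wrap2=157.58_deg

open belt: β = asin((r2−r1)/C) = asin(-7/36) = -11.2123°
wrap1 = π − 2β = 202.4245°
wrap2 = π + 2β = 157.5755°
tangent length = C·cosβ = 35.3129
L = r1·wrap1 + r2·wrap2 + 2·C·cosβ = 17·3.5330 + 10·2.7502 + 2·35.3129 = 158.1885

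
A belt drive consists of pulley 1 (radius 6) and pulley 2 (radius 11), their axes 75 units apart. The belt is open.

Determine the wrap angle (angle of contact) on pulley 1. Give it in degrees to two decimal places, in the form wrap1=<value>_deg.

open belt: β = asin((r2−r1)/C) = asin(5/75) = 3.8226°
wrap1 = π − 2β = 172.3549°
wrap2 = π + 2β = 187.6451°

wrap1=172.35_deg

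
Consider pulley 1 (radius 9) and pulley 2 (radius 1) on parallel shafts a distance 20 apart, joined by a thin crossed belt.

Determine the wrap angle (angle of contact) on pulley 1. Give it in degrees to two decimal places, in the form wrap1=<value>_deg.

crossed belt: β = asin((r1+r2)/C) = asin(10/20) = 30.0000°
wrap1 = wrap2 = π + 2β = 240.0000°

wrap1=240.00_deg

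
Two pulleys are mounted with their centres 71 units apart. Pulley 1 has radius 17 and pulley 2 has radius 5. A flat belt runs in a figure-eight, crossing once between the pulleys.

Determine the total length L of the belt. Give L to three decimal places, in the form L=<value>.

crossed belt: β = asin((r1+r2)/C) = asin(22/71) = 18.0507°
wrap1 = wrap2 = π + 2β = 216.1015°
tangent length = C·cosβ = 67.5056
L = (r1+r2)·wrap + 2·C·cosβ = 22·3.7717 + 2·67.5056 = 217.9881

L=217.988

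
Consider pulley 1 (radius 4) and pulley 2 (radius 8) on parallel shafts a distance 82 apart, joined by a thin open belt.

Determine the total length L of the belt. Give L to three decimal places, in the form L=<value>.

L=201.894

open belt: β = asin((r2−r1)/C) = asin(4/82) = 2.7960°
wrap1 = π − 2β = 174.4079°
wrap2 = π + 2β = 185.5921°
tangent length = C·cosβ = 81.9024
L = r1·wrap1 + r2·wrap2 + 2·C·cosβ = 4·3.0440 + 8·3.2392 + 2·81.9024 = 201.8943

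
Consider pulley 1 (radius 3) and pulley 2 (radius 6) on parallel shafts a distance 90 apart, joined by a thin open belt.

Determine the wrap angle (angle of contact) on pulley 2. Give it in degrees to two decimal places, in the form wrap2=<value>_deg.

wrap2=183.82_deg

open belt: β = asin((r2−r1)/C) = asin(3/90) = 1.9102°
wrap1 = π − 2β = 176.1796°
wrap2 = π + 2β = 183.8204°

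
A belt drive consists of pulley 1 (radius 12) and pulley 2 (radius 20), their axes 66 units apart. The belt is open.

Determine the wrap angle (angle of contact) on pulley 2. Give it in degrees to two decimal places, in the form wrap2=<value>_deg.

wrap2=193.92_deg

open belt: β = asin((r2−r1)/C) = asin(8/66) = 6.9621°
wrap1 = π − 2β = 166.0759°
wrap2 = π + 2β = 193.9241°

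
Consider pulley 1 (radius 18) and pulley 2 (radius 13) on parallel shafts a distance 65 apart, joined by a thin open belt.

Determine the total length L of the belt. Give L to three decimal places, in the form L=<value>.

L=227.774

open belt: β = asin((r2−r1)/C) = asin(-5/65) = -4.4117°
wrap1 = π − 2β = 188.8235°
wrap2 = π + 2β = 171.1765°
tangent length = C·cosβ = 64.8074
L = r1·wrap1 + r2·wrap2 + 2·C·cosβ = 18·3.2956 + 13·2.9876 + 2·64.8074 = 227.7742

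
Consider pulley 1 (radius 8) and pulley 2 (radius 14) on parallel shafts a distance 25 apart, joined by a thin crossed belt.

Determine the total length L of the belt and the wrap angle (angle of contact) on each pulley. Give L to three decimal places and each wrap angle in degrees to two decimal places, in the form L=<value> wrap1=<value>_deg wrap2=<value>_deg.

L=140.202 wrap1=303.28_deg wrap2=303.28_deg

crossed belt: β = asin((r1+r2)/C) = asin(22/25) = 61.6424°
wrap1 = wrap2 = π + 2β = 303.2847°
tangent length = C·cosβ = 11.8743
L = (r1+r2)·wrap + 2·C·cosβ = 22·5.2933 + 2·11.8743 = 140.2017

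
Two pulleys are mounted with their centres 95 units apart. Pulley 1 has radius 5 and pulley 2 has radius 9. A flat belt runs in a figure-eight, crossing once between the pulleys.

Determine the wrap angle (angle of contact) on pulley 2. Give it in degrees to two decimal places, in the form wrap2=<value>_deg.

wrap2=196.95_deg

crossed belt: β = asin((r1+r2)/C) = asin(14/95) = 8.4745°
wrap1 = wrap2 = π + 2β = 196.9489°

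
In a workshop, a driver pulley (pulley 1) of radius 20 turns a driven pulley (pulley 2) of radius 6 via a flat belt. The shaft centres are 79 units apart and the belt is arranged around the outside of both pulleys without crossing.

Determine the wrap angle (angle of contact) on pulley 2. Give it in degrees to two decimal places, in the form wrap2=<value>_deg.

wrap2=159.58_deg

open belt: β = asin((r2−r1)/C) = asin(-14/79) = -10.2076°
wrap1 = π − 2β = 200.4152°
wrap2 = π + 2β = 159.5848°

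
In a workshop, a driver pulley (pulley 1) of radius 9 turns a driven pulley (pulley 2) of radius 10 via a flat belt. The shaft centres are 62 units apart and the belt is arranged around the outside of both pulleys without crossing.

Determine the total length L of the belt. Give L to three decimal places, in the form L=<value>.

L=183.706

open belt: β = asin((r2−r1)/C) = asin(1/62) = 0.9242°
wrap1 = π − 2β = 178.1517°
wrap2 = π + 2β = 181.8483°
tangent length = C·cosβ = 61.9919
L = r1·wrap1 + r2·wrap2 + 2·C·cosβ = 9·3.1093 + 10·3.1739 + 2·61.9919 = 183.7064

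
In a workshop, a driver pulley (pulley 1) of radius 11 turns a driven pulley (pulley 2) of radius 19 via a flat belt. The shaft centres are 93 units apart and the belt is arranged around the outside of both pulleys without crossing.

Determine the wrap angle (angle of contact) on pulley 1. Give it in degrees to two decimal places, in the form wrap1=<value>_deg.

open belt: β = asin((r2−r1)/C) = asin(8/93) = 4.9348°
wrap1 = π − 2β = 170.1305°
wrap2 = π + 2β = 189.8695°

wrap1=170.13_deg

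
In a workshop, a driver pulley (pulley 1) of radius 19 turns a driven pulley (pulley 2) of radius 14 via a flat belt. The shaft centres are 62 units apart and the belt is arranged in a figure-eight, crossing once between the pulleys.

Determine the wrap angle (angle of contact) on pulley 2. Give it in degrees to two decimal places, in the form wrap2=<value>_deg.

crossed belt: β = asin((r1+r2)/C) = asin(33/62) = 32.1582°
wrap1 = wrap2 = π + 2β = 244.3163°

wrap2=244.32_deg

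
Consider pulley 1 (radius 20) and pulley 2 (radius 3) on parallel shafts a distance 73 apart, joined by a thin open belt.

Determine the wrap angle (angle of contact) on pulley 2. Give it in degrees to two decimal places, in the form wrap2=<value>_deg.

open belt: β = asin((r2−r1)/C) = asin(-17/73) = -13.4665°
wrap1 = π − 2β = 206.9330°
wrap2 = π + 2β = 153.0670°

wrap2=153.07_deg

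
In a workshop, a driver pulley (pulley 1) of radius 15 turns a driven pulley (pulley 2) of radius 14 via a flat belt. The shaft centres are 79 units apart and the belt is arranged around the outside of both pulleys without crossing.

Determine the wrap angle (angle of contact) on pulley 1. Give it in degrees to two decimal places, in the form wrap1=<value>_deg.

open belt: β = asin((r2−r1)/C) = asin(-1/79) = -0.7253°
wrap1 = π − 2β = 181.4506°
wrap2 = π + 2β = 178.5494°

wrap1=181.45_deg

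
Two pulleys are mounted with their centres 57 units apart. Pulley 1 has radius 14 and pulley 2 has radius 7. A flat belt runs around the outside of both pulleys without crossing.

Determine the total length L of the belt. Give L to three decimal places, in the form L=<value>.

L=180.834

open belt: β = asin((r2−r1)/C) = asin(-7/57) = -7.0541°
wrap1 = π − 2β = 194.1083°
wrap2 = π + 2β = 165.8917°
tangent length = C·cosβ = 56.5685
L = r1·wrap1 + r2·wrap2 + 2·C·cosβ = 14·3.3878 + 7·2.8954 + 2·56.5685 = 180.8342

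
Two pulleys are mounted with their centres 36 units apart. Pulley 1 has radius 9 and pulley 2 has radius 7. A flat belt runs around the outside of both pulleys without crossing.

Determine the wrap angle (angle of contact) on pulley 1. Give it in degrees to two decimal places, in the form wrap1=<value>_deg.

wrap1=186.37_deg

open belt: β = asin((r2−r1)/C) = asin(-2/36) = -3.1847°
wrap1 = π − 2β = 186.3695°
wrap2 = π + 2β = 173.6305°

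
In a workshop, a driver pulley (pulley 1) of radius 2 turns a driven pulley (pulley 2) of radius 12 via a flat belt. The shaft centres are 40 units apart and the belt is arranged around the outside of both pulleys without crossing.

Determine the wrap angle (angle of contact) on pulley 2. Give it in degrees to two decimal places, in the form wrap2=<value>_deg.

open belt: β = asin((r2−r1)/C) = asin(10/40) = 14.4775°
wrap1 = π − 2β = 151.0450°
wrap2 = π + 2β = 208.9550°

wrap2=208.96_deg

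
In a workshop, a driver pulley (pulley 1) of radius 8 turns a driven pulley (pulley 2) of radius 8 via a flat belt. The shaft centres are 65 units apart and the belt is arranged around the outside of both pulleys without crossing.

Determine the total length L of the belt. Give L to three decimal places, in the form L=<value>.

L=180.265

open belt: β = asin((r2−r1)/C) = asin(0/65) = 0.0000°
wrap1 = π − 2β = 180.0000°
wrap2 = π + 2β = 180.0000°
tangent length = C·cosβ = 65.0000
L = r1·wrap1 + r2·wrap2 + 2·C·cosβ = 8·3.1416 + 8·3.1416 + 2·65.0000 = 180.2655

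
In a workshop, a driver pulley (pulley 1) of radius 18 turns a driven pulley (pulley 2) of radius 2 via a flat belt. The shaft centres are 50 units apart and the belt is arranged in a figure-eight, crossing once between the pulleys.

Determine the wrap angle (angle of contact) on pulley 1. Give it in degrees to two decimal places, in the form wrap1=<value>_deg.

crossed belt: β = asin((r1+r2)/C) = asin(20/50) = 23.5782°
wrap1 = wrap2 = π + 2β = 227.1564°

wrap1=227.16_deg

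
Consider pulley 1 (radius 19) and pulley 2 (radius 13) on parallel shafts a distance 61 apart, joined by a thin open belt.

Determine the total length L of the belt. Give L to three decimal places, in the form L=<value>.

open belt: β = asin((r2−r1)/C) = asin(-6/61) = -5.6448°
wrap1 = π − 2β = 191.2896°
wrap2 = π + 2β = 168.7104°
tangent length = C·cosβ = 60.7042
L = r1·wrap1 + r2·wrap2 + 2·C·cosβ = 19·3.3386 + 13·2.9446 + 2·60.7042 = 223.1216

L=223.122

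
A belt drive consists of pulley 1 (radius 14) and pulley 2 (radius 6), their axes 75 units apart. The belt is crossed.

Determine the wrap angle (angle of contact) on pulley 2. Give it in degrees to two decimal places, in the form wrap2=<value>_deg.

wrap2=210.93_deg

crossed belt: β = asin((r1+r2)/C) = asin(20/75) = 15.4660°
wrap1 = wrap2 = π + 2β = 210.9320°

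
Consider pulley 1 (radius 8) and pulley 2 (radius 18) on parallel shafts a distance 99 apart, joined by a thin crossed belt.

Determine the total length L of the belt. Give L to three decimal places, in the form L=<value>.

L=286.550

crossed belt: β = asin((r1+r2)/C) = asin(26/99) = 15.2260°
wrap1 = wrap2 = π + 2β = 210.4519°
tangent length = C·cosβ = 95.5249
L = (r1+r2)·wrap + 2·C·cosβ = 26·3.6731 + 2·95.5249 = 286.5498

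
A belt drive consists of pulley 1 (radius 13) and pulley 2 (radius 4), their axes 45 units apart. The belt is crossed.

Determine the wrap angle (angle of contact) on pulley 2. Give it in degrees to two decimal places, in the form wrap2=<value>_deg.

wrap2=224.39_deg

crossed belt: β = asin((r1+r2)/C) = asin(17/45) = 22.1961°
wrap1 = wrap2 = π + 2β = 224.3922°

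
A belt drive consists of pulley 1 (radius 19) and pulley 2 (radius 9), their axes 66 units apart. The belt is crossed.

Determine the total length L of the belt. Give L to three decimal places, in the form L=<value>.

L=232.032

crossed belt: β = asin((r1+r2)/C) = asin(28/66) = 25.1027°
wrap1 = wrap2 = π + 2β = 230.2054°
tangent length = C·cosβ = 59.7662
L = (r1+r2)·wrap + 2·C·cosβ = 28·4.0178 + 2·59.7662 = 232.0320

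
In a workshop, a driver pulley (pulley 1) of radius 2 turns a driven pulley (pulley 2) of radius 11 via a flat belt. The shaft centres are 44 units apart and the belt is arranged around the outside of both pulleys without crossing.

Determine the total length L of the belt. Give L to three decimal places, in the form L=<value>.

L=130.688

open belt: β = asin((r2−r1)/C) = asin(9/44) = 11.8029°
wrap1 = π − 2β = 156.3942°
wrap2 = π + 2β = 203.6058°
tangent length = C·cosβ = 43.0697
L = r1·wrap1 + r2·wrap2 + 2·C·cosβ = 2·2.7296 + 11·3.5536 + 2·43.0697 = 130.6881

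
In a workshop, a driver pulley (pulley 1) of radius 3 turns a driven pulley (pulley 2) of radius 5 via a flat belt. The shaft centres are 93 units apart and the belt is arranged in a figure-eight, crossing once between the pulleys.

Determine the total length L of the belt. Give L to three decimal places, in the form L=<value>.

crossed belt: β = asin((r1+r2)/C) = asin(8/93) = 4.9348°
wrap1 = wrap2 = π + 2β = 189.8695°
tangent length = C·cosβ = 92.6553
L = (r1+r2)·wrap + 2·C·cosβ = 8·3.3138 + 2·92.6553 = 211.8213

L=211.821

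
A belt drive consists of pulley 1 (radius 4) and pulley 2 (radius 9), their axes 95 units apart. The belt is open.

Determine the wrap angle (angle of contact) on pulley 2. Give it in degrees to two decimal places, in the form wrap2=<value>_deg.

open belt: β = asin((r2−r1)/C) = asin(5/95) = 3.0170°
wrap1 = π − 2β = 173.9661°
wrap2 = π + 2β = 186.0339°

wrap2=186.03_deg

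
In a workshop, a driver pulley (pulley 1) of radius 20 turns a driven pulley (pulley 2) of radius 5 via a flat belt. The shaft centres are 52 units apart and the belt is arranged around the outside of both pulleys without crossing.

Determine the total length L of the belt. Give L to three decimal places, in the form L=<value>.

L=186.898

open belt: β = asin((r2−r1)/C) = asin(-15/52) = -16.7659°
wrap1 = π − 2β = 213.5317°
wrap2 = π + 2β = 146.4683°
tangent length = C·cosβ = 49.7896
L = r1·wrap1 + r2·wrap2 + 2·C·cosβ = 20·3.7268 + 5·2.5564 + 2·49.7896 = 186.8975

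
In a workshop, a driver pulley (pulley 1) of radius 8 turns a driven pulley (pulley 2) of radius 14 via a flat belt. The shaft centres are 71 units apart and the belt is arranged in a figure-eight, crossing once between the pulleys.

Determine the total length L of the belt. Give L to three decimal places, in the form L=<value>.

crossed belt: β = asin((r1+r2)/C) = asin(22/71) = 18.0507°
wrap1 = wrap2 = π + 2β = 216.1015°
tangent length = C·cosβ = 67.5056
L = (r1+r2)·wrap + 2·C·cosβ = 22·3.7717 + 2·67.5056 = 217.9881

L=217.988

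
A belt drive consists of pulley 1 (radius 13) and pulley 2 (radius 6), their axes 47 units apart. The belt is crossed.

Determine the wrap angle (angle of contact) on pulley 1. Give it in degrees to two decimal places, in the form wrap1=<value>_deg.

wrap1=227.69_deg

crossed belt: β = asin((r1+r2)/C) = asin(19/47) = 23.8445°
wrap1 = wrap2 = π + 2β = 227.6889°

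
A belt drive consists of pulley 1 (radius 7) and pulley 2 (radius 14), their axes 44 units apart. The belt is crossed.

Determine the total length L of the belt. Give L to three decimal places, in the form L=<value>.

L=164.201

crossed belt: β = asin((r1+r2)/C) = asin(21/44) = 28.5074°
wrap1 = wrap2 = π + 2β = 237.0149°
tangent length = C·cosβ = 38.6652
L = (r1+r2)·wrap + 2·C·cosβ = 21·4.1367 + 2·38.6652 = 164.2009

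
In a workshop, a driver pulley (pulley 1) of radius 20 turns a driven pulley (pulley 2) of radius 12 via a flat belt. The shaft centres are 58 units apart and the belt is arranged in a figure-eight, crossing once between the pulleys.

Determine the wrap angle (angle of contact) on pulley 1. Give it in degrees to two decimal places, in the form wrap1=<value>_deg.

crossed belt: β = asin((r1+r2)/C) = asin(32/58) = 33.4854°
wrap1 = wrap2 = π + 2β = 246.9708°

wrap1=246.97_deg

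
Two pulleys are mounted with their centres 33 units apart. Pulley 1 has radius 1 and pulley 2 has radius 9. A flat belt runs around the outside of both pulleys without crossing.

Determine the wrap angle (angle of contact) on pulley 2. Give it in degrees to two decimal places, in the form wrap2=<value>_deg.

open belt: β = asin((r2−r1)/C) = asin(8/33) = 14.0297°
wrap1 = π − 2β = 151.9407°
wrap2 = π + 2β = 208.0593°

wrap2=208.06_deg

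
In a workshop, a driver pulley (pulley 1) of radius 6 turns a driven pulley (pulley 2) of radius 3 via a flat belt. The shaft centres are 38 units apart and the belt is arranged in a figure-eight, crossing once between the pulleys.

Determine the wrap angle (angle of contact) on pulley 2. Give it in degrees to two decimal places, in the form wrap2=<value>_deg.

wrap2=207.40_deg

crossed belt: β = asin((r1+r2)/C) = asin(9/38) = 13.7002°
wrap1 = wrap2 = π + 2β = 207.4005°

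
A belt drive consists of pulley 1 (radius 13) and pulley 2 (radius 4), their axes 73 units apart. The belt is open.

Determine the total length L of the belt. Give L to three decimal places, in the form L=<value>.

L=200.518

open belt: β = asin((r2−r1)/C) = asin(-9/73) = -7.0819°
wrap1 = π − 2β = 194.1638°
wrap2 = π + 2β = 165.8362°
tangent length = C·cosβ = 72.4431
L = r1·wrap1 + r2·wrap2 + 2·C·cosβ = 13·3.3888 + 4·2.8944 + 2·72.4431 = 200.5181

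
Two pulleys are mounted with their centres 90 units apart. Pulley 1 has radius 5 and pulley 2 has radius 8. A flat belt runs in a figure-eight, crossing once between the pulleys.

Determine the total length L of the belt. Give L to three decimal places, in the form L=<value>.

L=222.722

crossed belt: β = asin((r1+r2)/C) = asin(13/90) = 8.3051°
wrap1 = wrap2 = π + 2β = 196.6102°
tangent length = C·cosβ = 89.0562
L = (r1+r2)·wrap + 2·C·cosβ = 13·3.4315 + 2·89.0562 = 222.7218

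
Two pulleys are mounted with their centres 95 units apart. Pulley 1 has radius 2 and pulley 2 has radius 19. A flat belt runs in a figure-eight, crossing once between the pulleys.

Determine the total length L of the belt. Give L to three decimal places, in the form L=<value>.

L=260.635

crossed belt: β = asin((r1+r2)/C) = asin(21/95) = 12.7709°
wrap1 = wrap2 = π + 2β = 205.5417°
tangent length = C·cosβ = 92.6499
L = (r1+r2)·wrap + 2·C·cosβ = 21·3.5874 + 2·92.6499 = 260.6347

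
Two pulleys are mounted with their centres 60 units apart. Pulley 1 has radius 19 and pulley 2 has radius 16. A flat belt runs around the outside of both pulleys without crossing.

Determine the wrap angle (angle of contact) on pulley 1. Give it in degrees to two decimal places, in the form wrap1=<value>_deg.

wrap1=185.73_deg

open belt: β = asin((r2−r1)/C) = asin(-3/60) = -2.8660°
wrap1 = π − 2β = 185.7320°
wrap2 = π + 2β = 174.2680°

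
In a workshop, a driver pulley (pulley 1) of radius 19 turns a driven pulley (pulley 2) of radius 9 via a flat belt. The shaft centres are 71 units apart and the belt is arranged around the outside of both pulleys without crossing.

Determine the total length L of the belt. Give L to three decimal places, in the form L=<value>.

L=231.375

open belt: β = asin((r2−r1)/C) = asin(-10/71) = -8.0967°
wrap1 = π − 2β = 196.1935°
wrap2 = π + 2β = 163.8065°
tangent length = C·cosβ = 70.2922
L = r1·wrap1 + r2·wrap2 + 2·C·cosβ = 19·3.4242 + 9·2.8590 + 2·70.2922 = 231.3754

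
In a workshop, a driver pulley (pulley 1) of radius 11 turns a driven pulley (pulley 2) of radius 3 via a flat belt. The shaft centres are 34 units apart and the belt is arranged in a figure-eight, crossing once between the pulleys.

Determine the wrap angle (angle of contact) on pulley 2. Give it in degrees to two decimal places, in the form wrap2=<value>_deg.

wrap2=228.63_deg

crossed belt: β = asin((r1+r2)/C) = asin(14/34) = 24.3157°
wrap1 = wrap2 = π + 2β = 228.6315°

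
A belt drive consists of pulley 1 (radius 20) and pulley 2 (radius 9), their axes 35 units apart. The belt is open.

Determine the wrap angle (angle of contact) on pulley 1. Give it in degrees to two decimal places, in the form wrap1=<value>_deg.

open belt: β = asin((r2−r1)/C) = asin(-11/35) = -18.3177°
wrap1 = π − 2β = 216.6354°
wrap2 = π + 2β = 143.3646°

wrap1=216.64_deg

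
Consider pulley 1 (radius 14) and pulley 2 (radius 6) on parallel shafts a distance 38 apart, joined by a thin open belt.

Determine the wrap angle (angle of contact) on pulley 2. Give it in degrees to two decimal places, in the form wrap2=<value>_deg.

wrap2=155.69_deg

open belt: β = asin((r2−r1)/C) = asin(-8/38) = -12.1532°
wrap1 = π − 2β = 204.3064°
wrap2 = π + 2β = 155.6936°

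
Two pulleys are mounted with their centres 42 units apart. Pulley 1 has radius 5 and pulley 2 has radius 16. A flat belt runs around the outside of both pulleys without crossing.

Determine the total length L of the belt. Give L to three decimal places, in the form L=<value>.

open belt: β = asin((r2−r1)/C) = asin(11/42) = 15.1831°
wrap1 = π − 2β = 149.6338°
wrap2 = π + 2β = 210.3662°
tangent length = C·cosβ = 40.5339
L = r1·wrap1 + r2·wrap2 + 2·C·cosβ = 5·2.6116 + 16·3.6716 + 2·40.5339 = 152.8712

L=152.871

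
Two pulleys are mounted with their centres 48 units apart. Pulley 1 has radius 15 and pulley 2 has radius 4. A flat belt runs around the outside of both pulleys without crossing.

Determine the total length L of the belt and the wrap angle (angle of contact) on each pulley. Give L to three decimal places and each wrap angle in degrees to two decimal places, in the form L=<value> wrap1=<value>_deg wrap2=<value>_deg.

L=158.222 wrap1=206.50_deg wrap2=153.50_deg

open belt: β = asin((r2−r1)/C) = asin(-11/48) = -13.2480°
wrap1 = π − 2β = 206.4960°
wrap2 = π + 2β = 153.5040°
tangent length = C·cosβ = 46.7226
L = r1·wrap1 + r2·wrap2 + 2·C·cosβ = 15·3.6040 + 4·2.6791 + 2·46.7226 = 158.2223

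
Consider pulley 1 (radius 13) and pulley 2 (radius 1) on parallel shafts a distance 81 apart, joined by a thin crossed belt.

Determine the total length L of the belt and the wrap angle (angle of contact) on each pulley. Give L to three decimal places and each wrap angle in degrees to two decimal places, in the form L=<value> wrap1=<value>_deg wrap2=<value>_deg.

L=208.408 wrap1=199.91_deg wrap2=199.91_deg

crossed belt: β = asin((r1+r2)/C) = asin(14/81) = 9.9530°
wrap1 = wrap2 = π + 2β = 199.9059°
tangent length = C·cosβ = 79.7810
L = (r1+r2)·wrap + 2·C·cosβ = 14·3.4890 + 2·79.7810 = 208.4081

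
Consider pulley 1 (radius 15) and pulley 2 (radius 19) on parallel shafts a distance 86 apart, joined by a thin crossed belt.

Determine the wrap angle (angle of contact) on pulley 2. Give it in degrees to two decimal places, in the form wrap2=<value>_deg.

wrap2=226.58_deg

crossed belt: β = asin((r1+r2)/C) = asin(34/86) = 23.2877°
wrap1 = wrap2 = π + 2β = 226.5755°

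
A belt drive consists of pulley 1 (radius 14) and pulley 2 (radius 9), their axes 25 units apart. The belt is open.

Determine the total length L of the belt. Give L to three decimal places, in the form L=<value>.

open belt: β = asin((r2−r1)/C) = asin(-5/25) = -11.5370°
wrap1 = π − 2β = 203.0739°
wrap2 = π + 2β = 156.9261°
tangent length = C·cosβ = 24.4949
L = r1·wrap1 + r2·wrap2 + 2·C·cosβ = 14·3.5443 + 9·2.7389 + 2·24.4949 = 123.2600

L=123.260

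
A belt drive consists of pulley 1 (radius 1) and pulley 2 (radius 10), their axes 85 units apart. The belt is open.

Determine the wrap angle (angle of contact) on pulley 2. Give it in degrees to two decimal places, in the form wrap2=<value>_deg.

wrap2=192.16_deg

open belt: β = asin((r2−r1)/C) = asin(9/85) = 6.0780°
wrap1 = π − 2β = 167.8440°
wrap2 = π + 2β = 192.1560°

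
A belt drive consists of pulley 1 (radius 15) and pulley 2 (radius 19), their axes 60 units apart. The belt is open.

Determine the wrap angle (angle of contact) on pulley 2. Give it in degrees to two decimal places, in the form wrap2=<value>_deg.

open belt: β = asin((r2−r1)/C) = asin(4/60) = 3.8226°
wrap1 = π − 2β = 172.3549°
wrap2 = π + 2β = 187.6451°

wrap2=187.65_deg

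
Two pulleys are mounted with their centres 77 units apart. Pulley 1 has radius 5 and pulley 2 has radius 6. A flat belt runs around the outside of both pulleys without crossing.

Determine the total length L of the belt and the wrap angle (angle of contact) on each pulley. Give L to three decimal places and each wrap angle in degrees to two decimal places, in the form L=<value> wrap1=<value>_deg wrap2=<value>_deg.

L=188.571 wrap1=178.51_deg wrap2=181.49_deg

open belt: β = asin((r2−r1)/C) = asin(1/77) = 0.7441°
wrap1 = π − 2β = 178.5118°
wrap2 = π + 2β = 181.4882°
tangent length = C·cosβ = 76.9935
L = r1·wrap1 + r2·wrap2 + 2·C·cosβ = 5·3.1156 + 6·3.1676 + 2·76.9935 = 188.5705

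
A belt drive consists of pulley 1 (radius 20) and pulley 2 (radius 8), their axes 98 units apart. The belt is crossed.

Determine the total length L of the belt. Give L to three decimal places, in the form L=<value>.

crossed belt: β = asin((r1+r2)/C) = asin(28/98) = 16.6015°
wrap1 = wrap2 = π + 2β = 213.2031°
tangent length = C·cosβ = 93.9149
L = (r1+r2)·wrap + 2·C·cosβ = 28·3.7211 + 2·93.9149 = 292.0204

L=292.020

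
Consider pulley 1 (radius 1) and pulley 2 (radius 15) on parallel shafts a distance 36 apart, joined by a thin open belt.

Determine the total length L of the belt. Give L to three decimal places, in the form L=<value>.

L=127.782

open belt: β = asin((r2−r1)/C) = asin(14/36) = 22.8854°
wrap1 = π − 2β = 134.2292°
wrap2 = π + 2β = 225.7708°
tangent length = C·cosβ = 33.1662
L = r1·wrap1 + r2·wrap2 + 2·C·cosβ = 1·2.3427 + 15·3.9404 + 2·33.1662 = 127.7819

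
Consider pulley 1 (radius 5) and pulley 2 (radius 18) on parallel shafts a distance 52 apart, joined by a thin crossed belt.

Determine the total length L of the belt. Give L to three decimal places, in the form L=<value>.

L=186.606

crossed belt: β = asin((r1+r2)/C) = asin(23/52) = 26.2512°
wrap1 = wrap2 = π + 2β = 232.5024°
tangent length = C·cosβ = 46.6369
L = (r1+r2)·wrap + 2·C·cosβ = 23·4.0579 + 2·46.6369 = 186.6062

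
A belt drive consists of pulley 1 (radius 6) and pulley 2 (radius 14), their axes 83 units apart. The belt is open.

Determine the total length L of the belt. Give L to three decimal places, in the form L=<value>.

open belt: β = asin((r2−r1)/C) = asin(8/83) = 5.5311°
wrap1 = π − 2β = 168.9379°
wrap2 = π + 2β = 191.0621°
tangent length = C·cosβ = 82.6136
L = r1·wrap1 + r2·wrap2 + 2·C·cosβ = 6·2.9485 + 14·3.3347 + 2·82.6136 = 229.6035

L=229.604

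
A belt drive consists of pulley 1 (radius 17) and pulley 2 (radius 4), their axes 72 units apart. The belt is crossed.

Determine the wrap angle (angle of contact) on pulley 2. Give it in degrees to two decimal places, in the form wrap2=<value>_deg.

wrap2=213.92_deg

crossed belt: β = asin((r1+r2)/C) = asin(21/72) = 16.9578°
wrap1 = wrap2 = π + 2β = 213.9155°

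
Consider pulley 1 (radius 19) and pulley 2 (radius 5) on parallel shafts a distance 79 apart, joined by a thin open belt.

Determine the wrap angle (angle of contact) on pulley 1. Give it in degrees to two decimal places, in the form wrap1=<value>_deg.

wrap1=200.42_deg

open belt: β = asin((r2−r1)/C) = asin(-14/79) = -10.2076°
wrap1 = π − 2β = 200.4152°
wrap2 = π + 2β = 159.5848°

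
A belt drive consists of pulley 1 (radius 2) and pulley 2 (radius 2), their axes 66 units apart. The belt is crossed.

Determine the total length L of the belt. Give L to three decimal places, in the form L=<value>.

L=144.809

crossed belt: β = asin((r1+r2)/C) = asin(4/66) = 3.4746°
wrap1 = wrap2 = π + 2β = 186.9492°
tangent length = C·cosβ = 65.8787
L = (r1+r2)·wrap + 2·C·cosβ = 4·3.2629 + 2·65.8787 = 144.8089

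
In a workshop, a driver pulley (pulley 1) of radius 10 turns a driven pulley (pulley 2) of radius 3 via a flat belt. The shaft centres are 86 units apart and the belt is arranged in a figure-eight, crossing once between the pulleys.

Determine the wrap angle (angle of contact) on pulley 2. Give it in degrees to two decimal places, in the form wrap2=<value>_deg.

crossed belt: β = asin((r1+r2)/C) = asin(13/86) = 8.6943°
wrap1 = wrap2 = π + 2β = 197.3886°

wrap2=197.39_deg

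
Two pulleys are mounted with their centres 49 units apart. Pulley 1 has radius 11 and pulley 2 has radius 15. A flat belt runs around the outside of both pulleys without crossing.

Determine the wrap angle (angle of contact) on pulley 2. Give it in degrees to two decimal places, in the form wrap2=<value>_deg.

open belt: β = asin((r2−r1)/C) = asin(4/49) = 4.6824°
wrap1 = π − 2β = 170.6352°
wrap2 = π + 2β = 189.3648°

wrap2=189.36_deg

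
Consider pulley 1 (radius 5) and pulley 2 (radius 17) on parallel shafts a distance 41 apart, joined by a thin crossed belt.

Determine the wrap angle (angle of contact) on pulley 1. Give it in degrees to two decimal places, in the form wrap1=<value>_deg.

crossed belt: β = asin((r1+r2)/C) = asin(22/41) = 32.4515°
wrap1 = wrap2 = π + 2β = 244.9030°

wrap1=244.90_deg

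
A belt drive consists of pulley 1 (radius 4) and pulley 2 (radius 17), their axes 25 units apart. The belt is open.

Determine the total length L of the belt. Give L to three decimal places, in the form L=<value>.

open belt: β = asin((r2−r1)/C) = asin(13/25) = 31.3323°
wrap1 = π − 2β = 117.3355°
wrap2 = π + 2β = 242.6645°
tangent length = C·cosβ = 21.3542
L = r1·wrap1 + r2·wrap2 + 2·C·cosβ = 4·2.0479 + 17·4.2353 + 2·21.3542 = 122.8999

L=122.900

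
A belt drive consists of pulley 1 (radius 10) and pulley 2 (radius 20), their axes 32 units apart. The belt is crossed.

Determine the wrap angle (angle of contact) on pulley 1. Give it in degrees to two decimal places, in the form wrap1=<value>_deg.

wrap1=319.27_deg

crossed belt: β = asin((r1+r2)/C) = asin(30/32) = 69.6359°
wrap1 = wrap2 = π + 2β = 319.2717°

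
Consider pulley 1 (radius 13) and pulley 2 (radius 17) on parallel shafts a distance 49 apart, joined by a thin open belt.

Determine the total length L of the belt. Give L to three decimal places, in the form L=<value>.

L=192.574

open belt: β = asin((r2−r1)/C) = asin(4/49) = 4.6824°
wrap1 = π − 2β = 170.6352°
wrap2 = π + 2β = 189.3648°
tangent length = C·cosβ = 48.8365
L = r1·wrap1 + r2·wrap2 + 2·C·cosβ = 13·2.9781 + 17·3.3050 + 2·48.8365 = 192.5745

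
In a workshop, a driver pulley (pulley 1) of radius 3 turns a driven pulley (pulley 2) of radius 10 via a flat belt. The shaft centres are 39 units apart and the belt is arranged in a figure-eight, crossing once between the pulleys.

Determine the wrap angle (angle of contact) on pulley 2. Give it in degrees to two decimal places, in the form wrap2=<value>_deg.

crossed belt: β = asin((r1+r2)/C) = asin(13/39) = 19.4712°
wrap1 = wrap2 = π + 2β = 218.9424°

wrap2=218.94_deg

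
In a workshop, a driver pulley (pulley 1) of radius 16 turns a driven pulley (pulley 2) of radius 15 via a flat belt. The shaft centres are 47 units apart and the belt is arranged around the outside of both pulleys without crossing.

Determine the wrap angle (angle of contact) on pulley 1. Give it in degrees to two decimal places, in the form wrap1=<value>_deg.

wrap1=182.44_deg

open belt: β = asin((r2−r1)/C) = asin(-1/47) = -1.2192°
wrap1 = π − 2β = 182.4383°
wrap2 = π + 2β = 177.5617°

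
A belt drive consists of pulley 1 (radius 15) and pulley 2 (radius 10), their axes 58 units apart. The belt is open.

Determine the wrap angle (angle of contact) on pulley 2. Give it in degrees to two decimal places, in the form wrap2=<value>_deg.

wrap2=170.11_deg

open belt: β = asin((r2−r1)/C) = asin(-5/58) = -4.9454°
wrap1 = π − 2β = 189.8909°
wrap2 = π + 2β = 170.1091°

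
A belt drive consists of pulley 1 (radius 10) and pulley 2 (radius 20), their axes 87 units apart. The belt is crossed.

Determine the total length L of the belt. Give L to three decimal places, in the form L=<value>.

L=278.699

crossed belt: β = asin((r1+r2)/C) = asin(30/87) = 20.1713°
wrap1 = wrap2 = π + 2β = 220.3425°
tangent length = C·cosβ = 81.6639
L = (r1+r2)·wrap + 2·C·cosβ = 30·3.8457 + 2·81.6639 = 278.6990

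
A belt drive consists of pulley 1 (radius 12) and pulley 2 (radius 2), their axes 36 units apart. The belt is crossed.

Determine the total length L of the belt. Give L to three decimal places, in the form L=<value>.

L=121.499

crossed belt: β = asin((r1+r2)/C) = asin(14/36) = 22.8854°
wrap1 = wrap2 = π + 2β = 225.7708°
tangent length = C·cosβ = 33.1662
L = (r1+r2)·wrap + 2·C·cosβ = 14·3.9404 + 2·33.1662 = 121.4987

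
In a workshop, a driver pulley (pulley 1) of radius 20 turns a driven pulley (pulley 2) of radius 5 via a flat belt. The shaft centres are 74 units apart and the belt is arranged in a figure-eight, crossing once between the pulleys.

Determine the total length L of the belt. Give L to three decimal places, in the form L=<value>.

L=235.069

crossed belt: β = asin((r1+r2)/C) = asin(25/74) = 19.7452°
wrap1 = wrap2 = π + 2β = 219.4904°
tangent length = C·cosβ = 69.6491
L = (r1+r2)·wrap + 2·C·cosβ = 25·3.8308 + 2·69.6491 = 235.0690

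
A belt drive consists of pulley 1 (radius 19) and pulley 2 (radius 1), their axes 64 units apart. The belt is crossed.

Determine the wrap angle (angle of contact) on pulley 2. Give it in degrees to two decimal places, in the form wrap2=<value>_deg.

crossed belt: β = asin((r1+r2)/C) = asin(20/64) = 18.2100°
wrap1 = wrap2 = π + 2β = 216.4199°

wrap2=216.42_deg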